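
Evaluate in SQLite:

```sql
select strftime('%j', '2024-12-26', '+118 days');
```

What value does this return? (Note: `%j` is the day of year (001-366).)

First apply '+118 days': 2024-12-26 → 2025-04-23.
Day-of-year for 2025-04-23: days since 2025-01-01 inclusive = 113, zero-padded to 113.

113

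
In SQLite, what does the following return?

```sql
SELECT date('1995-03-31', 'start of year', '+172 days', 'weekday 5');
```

1995-06-23

`start of year` rewinds 1995-03-31 to 1995-01-01.
Applying '+172 days' to 1995-01-01: counting 172 days forward gives 1995-06-22.
`weekday 5` advances to the next Friday; 1995-06-22 is a Thursday, so it moves forward to 1995-06-23.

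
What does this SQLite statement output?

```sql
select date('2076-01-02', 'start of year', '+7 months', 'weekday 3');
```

2076-08-05

`start of year` rewinds 2076-01-02 to 2076-01-01.
Adding +7 months to 2076-01-01 gives 2076-08-01.
`weekday 3` advances to the next Wednesday; 2076-08-01 is a Saturday, so it moves forward to 2076-08-05.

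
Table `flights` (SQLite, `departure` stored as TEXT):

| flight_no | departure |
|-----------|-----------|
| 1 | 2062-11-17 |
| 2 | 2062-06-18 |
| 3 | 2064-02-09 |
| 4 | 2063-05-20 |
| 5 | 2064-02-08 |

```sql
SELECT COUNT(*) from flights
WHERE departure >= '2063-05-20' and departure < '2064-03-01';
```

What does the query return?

Rows in [2063-05-20, 2064-03-01): 2064-02-09, 2063-05-20, 2064-02-08 → 3 rows.

3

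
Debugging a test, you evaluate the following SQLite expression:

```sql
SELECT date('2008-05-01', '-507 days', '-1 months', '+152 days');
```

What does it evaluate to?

Applying '-507 days' to 2008-05-01: counting 507 days back gives 2006-12-11.
Adding -1 month to 2006-12-11 gives 2006-11-11.
Applying '+152 days' to 2006-11-11: counting 152 days forward gives 2007-04-12.

2007-04-12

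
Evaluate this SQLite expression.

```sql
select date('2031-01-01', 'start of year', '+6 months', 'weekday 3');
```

`start of year` rewinds 2031-01-01 to 2031-01-01.
Adding +6 months to 2031-01-01 gives 2031-07-01.
`weekday 3` advances to the next Wednesday; 2031-07-01 is a Tuesday, so it moves forward to 2031-07-02.

2031-07-02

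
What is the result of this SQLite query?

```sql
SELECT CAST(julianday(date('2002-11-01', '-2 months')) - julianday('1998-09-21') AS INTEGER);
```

1441

Adding -2 months to 2002-11-01 gives 2002-09-01.
9 days remain in September 1998 after the 21st (30 − 21).
Full months from October 1998 through August 2002 contribute their day counts.
Then 1 day into September 2002.
Total: 9 + 31 + 30 + 31 + 31 + 28 + 31 + 30 + 31 + 30 + 31 + 31 + 30 + 31 + 30 + 31 + 31 + 29 + 31 + 30 + 31 + 30 + 31 + 31 + 30 + 31 + 30 + 31 + 31 + 28 + 31 + 30 + 31 + 30 + 31 + 31 + 30 + 31 + 30 + 31 + 31 + 28 + 31 + 30 + 31 + 30 + 31 + 31 + 1 = 1441.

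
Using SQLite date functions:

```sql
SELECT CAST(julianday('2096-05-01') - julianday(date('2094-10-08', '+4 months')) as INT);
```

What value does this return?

448

Adding +4 months to 2094-10-08 gives 2095-02-08.
20 days remain in February 2095 after the 8th (28 − 8).
Full months from March 2095 through April 2096 contribute their day counts.
Then 1 day into May 2096.
Total: 20 + 31 + 30 + 31 + 30 + 31 + 31 + 30 + 31 + 30 + 31 + 31 + 29 + 31 + 30 + 1 = 448.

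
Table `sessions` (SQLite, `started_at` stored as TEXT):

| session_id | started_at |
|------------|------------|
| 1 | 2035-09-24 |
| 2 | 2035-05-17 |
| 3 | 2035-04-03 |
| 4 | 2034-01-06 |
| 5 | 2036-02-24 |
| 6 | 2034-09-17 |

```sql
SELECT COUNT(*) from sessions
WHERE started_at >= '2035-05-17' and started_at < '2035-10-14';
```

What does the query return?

2

Rows in [2035-05-17, 2035-10-14): 2035-09-24, 2035-05-17 → 2 rows.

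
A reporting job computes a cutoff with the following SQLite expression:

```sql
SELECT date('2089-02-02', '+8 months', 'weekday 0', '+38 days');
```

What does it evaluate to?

Adding +8 months to 2089-02-02 gives 2089-10-02.
`weekday 0` advances to the next Sunday; 2089-10-02 is already a Sunday, so it stays at 2089-10-02.
October 2089 has 31 days; 29 remain after the 2nd, so 30 days reach 2089-11-01.
Advancing 8 more days within November lands on 2089-11-09.

2089-11-09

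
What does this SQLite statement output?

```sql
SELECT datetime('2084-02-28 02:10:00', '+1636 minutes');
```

2084-02-29 05:26:00

1636 minutes = 27h 16m; +1636 minutes from 2084-02-28 02:10:00 is 2084-02-29 05:26:00 (crosses midnight).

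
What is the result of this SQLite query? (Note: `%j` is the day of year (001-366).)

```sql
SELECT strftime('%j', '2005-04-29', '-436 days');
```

First apply '-436 days': 2005-04-29 → 2004-02-18.
Day-of-year for 2004-02-18: days since 2004-01-01 inclusive = 49, zero-padded to 049.

049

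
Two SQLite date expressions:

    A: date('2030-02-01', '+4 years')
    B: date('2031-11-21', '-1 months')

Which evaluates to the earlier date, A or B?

A = 2034-02-01.
B = 2031-10-21.
B is earlier.

B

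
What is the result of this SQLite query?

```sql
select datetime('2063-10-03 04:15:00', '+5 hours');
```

2063-10-03 09:15:00

+5 hours from 2063-10-03 04:15:00 is 2063-10-03 09:15:00.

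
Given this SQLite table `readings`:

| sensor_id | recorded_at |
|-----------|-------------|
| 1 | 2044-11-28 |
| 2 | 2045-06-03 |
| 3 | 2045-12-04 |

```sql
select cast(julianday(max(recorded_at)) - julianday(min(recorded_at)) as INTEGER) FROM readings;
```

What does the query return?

371

MIN = 2044-11-28, MAX = 2045-12-04.
2 days remain in November 2044 after the 28th (30 − 28).
Full months from December 2044 through November 2045 contribute their day counts.
Then 4 days into December 2045.
Total: 2 + 31 + 31 + 28 + 31 + 30 + 31 + 30 + 31 + 31 + 30 + 31 + 30 + 4 = 371.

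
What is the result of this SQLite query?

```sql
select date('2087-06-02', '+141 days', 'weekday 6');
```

2087-10-25

Applying '+141 days' to 2087-06-02: counting 141 days forward gives 2087-10-21.
`weekday 6` advances to the next Saturday; 2087-10-21 is a Tuesday, so it moves forward to 2087-10-25.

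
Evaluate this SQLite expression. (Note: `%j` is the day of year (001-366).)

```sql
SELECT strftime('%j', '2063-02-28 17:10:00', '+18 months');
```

First apply '+18 months': 2063-02-28 17:10:00 → 2064-08-28 17:10:00.
Day-of-year for 2064-08-28: days since 2064-01-01 inclusive = 241, zero-padded to 241.

241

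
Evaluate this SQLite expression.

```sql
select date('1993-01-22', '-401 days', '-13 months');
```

1990-11-18

Applying '-401 days' to 1993-01-22: counting 401 days back gives 1991-12-18.
Adding -13 months to 1991-12-18 gives 1990-11-18.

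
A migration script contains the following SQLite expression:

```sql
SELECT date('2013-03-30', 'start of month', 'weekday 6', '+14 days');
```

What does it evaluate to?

`start of month` rewinds 2013-03-30 to 2013-03-01.
`weekday 6` advances to the next Saturday; 2013-03-01 is a Friday, so it moves forward to 2013-03-02.
Advancing 14 more days within March lands on 2013-03-16.

2013-03-16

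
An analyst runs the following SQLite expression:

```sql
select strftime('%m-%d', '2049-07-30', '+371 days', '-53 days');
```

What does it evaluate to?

06-13

First apply '+371 days', '-53 days': 2049-07-30 → 2050-06-13.
`%m-%d` extracts the month-day: 06-13.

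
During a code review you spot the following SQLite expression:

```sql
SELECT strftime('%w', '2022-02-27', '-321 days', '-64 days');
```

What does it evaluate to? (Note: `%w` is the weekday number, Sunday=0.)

First apply '-321 days', '-64 days': 2022-02-27 → 2021-02-07.
2021-02-07 is a Sunday; with Sunday=0 that is 0.

0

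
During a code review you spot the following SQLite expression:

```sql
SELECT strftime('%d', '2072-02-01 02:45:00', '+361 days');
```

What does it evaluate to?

First apply '+361 days': 2072-02-01 02:45:00 → 2073-01-27 02:45:00.
`%d` extracts the 2-digit day of month: 27.

27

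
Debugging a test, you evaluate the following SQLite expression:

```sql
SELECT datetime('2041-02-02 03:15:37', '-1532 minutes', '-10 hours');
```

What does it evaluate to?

2041-01-31 15:43:37

1532 minutes = 25h 32m; -1532 minutes from 2041-02-02 03:15:37 is 2041-02-01 01:43:37 (crosses midnight).
-10 hours from 2041-02-01 01:43:37 is 2041-01-31 15:43:37 (crosses midnight).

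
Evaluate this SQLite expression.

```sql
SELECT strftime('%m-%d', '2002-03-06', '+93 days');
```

First apply '+93 days': 2002-03-06 → 2002-06-07.
`%m-%d` extracts the month-day: 06-07.

06-07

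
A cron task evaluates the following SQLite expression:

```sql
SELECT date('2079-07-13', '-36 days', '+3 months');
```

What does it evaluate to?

Going back 13 days from 2079-07-13 reaches 2079-06-30 (last day of June, 30 days).
Going back 23 days within June lands on 2079-06-07.
Adding +3 months to 2079-06-07 gives 2079-09-07.

2079-09-07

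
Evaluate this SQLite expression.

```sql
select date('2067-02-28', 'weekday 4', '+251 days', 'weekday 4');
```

2067-11-10

`weekday 4` advances to the next Thursday; 2067-02-28 is a Monday, so it moves forward to 2067-03-03.
Applying '+251 days' to 2067-03-03: counting 251 days forward gives 2067-11-09.
`weekday 4` advances to the next Thursday; 2067-11-09 is a Wednesday, so it moves forward to 2067-11-10.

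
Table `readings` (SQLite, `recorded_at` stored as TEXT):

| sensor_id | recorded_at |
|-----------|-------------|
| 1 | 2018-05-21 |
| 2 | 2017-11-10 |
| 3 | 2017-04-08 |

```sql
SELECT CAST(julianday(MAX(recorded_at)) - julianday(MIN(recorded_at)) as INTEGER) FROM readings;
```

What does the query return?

408

MIN = 2017-04-08, MAX = 2018-05-21.
22 days remain in April 2017 after the 8th (30 − 8).
Full months from May 2017 through April 2018 contribute their day counts.
Then 21 days into May 2018.
Total: 22 + 31 + 30 + 31 + 31 + 30 + 31 + 30 + 31 + 31 + 28 + 31 + 30 + 21 = 408.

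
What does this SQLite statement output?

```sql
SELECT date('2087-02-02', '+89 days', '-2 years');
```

Applying '+89 days' to 2087-02-02: counting 89 days forward gives 2087-05-02.
Adding -2 years to 2087-05-02 gives 2085-05-02.

2085-05-02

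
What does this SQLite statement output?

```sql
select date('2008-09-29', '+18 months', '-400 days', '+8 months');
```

Adding +18 months to 2008-09-29 gives 2010-03-29.
Applying '-400 days' to 2010-03-29: counting 400 days back gives 2009-02-22.
Adding +8 months to 2009-02-22 gives 2009-10-22.

2009-10-22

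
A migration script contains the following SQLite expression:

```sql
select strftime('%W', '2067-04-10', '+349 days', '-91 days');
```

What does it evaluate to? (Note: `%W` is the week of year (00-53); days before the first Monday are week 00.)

51

First apply '+349 days', '-91 days': 2067-04-10 → 2067-12-24.
2067-12-24 is a Saturday. SQLite's %W counts Mondays since the year started; the result is 51.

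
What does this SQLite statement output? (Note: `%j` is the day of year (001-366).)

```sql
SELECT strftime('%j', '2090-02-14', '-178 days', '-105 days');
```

First apply '-178 days', '-105 days': 2090-02-14 → 2089-05-07.
Day-of-year for 2089-05-07: days since 2089-01-01 inclusive = 127, zero-padded to 127.

127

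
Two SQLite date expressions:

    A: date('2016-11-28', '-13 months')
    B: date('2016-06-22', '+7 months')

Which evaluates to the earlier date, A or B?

A

A = 2015-10-28.
B = 2017-01-22.
A is earlier.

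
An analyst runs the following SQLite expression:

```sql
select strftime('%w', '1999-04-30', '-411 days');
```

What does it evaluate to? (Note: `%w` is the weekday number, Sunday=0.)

First apply '-411 days': 1999-04-30 → 1998-03-15.
1998-03-15 is a Sunday; with Sunday=0 that is 0.

0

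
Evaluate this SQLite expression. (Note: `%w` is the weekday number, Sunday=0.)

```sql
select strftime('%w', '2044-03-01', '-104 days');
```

3

First apply '-104 days': 2044-03-01 → 2043-11-18.
2043-11-18 is a Wednesday; with Sunday=0 that is 3.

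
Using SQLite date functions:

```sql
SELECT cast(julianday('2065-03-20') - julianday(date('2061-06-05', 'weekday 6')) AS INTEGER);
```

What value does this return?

`weekday 6` advances to the next Saturday; 2061-06-05 is a Sunday, so it moves forward to 2061-06-11.
19 days remain in June 2061 after the 11th (30 − 11).
Full months from July 2061 through February 2065 contribute their day counts.
Then 20 days into March 2065.
Total: 19 + 31 + 31 + 30 + 31 + 30 + 31 + 31 + 28 + 31 + 30 + 31 + 30 + 31 + 31 + 30 + 31 + 30 + 31 + 31 + 28 + 31 + 30 + 31 + 30 + 31 + 31 + 30 + 31 + 30 + 31 + 31 + 29 + 31 + 30 + 31 + 30 + 31 + 31 + 30 + 31 + 30 + 31 + 31 + 28 + 20 = 1378.

1378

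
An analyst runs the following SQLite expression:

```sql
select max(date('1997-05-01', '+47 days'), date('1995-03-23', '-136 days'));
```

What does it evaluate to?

date('1997-05-01', '+47 days') → 1997-06-17.
date('1995-03-23', '-136 days') → 1994-11-07.
Later of the two is 1997-06-17.

1997-06-17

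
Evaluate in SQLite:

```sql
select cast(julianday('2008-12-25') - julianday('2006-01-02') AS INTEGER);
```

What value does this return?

29 days remain in January 2006 after the 2nd (31 − 2).
Full months from February 2006 through November 2008 contribute their day counts.
Then 25 days into December 2008.
Total: 29 + 28 + 31 + 30 + 31 + 30 + 31 + 31 + 30 + 31 + 30 + 31 + 31 + 28 + 31 + 30 + 31 + 30 + 31 + 31 + 30 + 31 + 30 + 31 + 31 + 29 + 31 + 30 + 31 + 30 + 31 + 31 + 30 + 31 + 30 + 25 = 1088.

1088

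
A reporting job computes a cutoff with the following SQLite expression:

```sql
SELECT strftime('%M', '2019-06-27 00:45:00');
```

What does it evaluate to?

`%M` extracts the 2-digit minute: 45.

45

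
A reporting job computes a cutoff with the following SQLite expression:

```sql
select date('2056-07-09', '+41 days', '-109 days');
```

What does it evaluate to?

Applying '+41 days' to 2056-07-09: counting 41 days forward gives 2056-08-19.
Applying '-109 days' to 2056-08-19: counting 109 days back gives 2056-05-02.

2056-05-02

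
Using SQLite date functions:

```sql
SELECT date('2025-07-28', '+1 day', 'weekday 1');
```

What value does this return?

Advancing 1 more day within July lands on 2025-07-29.
`weekday 1` advances to the next Monday; 2025-07-29 is a Tuesday, so it moves forward to 2025-08-04.

2025-08-04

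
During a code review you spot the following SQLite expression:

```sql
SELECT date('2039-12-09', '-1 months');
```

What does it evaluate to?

2039-11-09

Adding -1 month to 2039-12-09 gives 2039-11-09.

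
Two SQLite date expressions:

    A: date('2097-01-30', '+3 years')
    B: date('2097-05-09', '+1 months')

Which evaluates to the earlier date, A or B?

A = 2100-01-30.
B = 2097-06-09.
B is earlier.

B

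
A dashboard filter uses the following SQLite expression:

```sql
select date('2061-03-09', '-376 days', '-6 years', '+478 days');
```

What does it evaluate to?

Applying '-376 days' to 2061-03-09: counting 376 days back gives 2060-02-27.
Adding -6 years to 2060-02-27 gives 2054-02-27.
Applying '+478 days' to 2054-02-27: counting 478 days forward gives 2055-06-20.

2055-06-20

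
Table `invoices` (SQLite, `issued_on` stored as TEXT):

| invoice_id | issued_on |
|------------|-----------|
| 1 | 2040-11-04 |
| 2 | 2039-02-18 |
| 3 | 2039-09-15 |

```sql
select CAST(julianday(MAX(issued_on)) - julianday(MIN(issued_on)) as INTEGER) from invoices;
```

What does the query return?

MIN = 2039-02-18, MAX = 2040-11-04.
10 days remain in February 2039 after the 18th (28 − 18).
Full months from March 2039 through October 2040 contribute their day counts.
Then 4 days into November 2040.
Total: 10 + 31 + 30 + 31 + 30 + 31 + 31 + 30 + 31 + 30 + 31 + 31 + 29 + 31 + 30 + 31 + 30 + 31 + 31 + 30 + 31 + 4 = 625.

625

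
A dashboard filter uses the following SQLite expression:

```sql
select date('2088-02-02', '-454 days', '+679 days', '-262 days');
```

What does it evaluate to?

Applying '-454 days' to 2088-02-02: counting 454 days back gives 2086-11-05.
Applying '+679 days' to 2086-11-05: counting 679 days forward gives 2088-09-14.
Applying '-262 days' to 2088-09-14: counting 262 days back gives 2087-12-27.

2087-12-27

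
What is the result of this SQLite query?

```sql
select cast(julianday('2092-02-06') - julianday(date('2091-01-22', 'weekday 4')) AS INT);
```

377

`weekday 4` advances to the next Thursday; 2091-01-22 is a Monday, so it moves forward to 2091-01-25.
6 days remain in January 2091 after the 25th (31 − 25).
Full months from February 2091 through January 2092 contribute their day counts.
Then 6 days into February 2092.
Total: 6 + 28 + 31 + 30 + 31 + 30 + 31 + 31 + 30 + 31 + 30 + 31 + 31 + 6 = 377.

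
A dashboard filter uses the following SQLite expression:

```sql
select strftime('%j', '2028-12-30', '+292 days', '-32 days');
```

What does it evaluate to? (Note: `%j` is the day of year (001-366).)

259

First apply '+292 days', '-32 days': 2028-12-30 → 2029-09-16.
Day-of-year for 2029-09-16: days since 2029-01-01 inclusive = 259, zero-padded to 259.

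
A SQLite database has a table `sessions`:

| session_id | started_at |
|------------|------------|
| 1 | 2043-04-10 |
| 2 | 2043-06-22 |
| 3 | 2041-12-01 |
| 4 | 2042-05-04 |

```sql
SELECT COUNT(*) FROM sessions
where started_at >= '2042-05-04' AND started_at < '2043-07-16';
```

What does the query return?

3

Rows in [2042-05-04, 2043-07-16): 2043-04-10, 2043-06-22, 2042-05-04 → 3 rows.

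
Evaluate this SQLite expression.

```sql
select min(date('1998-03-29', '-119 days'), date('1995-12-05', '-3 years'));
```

1992-12-05

date('1998-03-29', '-119 days') → 1997-11-30.
date('1995-12-05', '-3 years') → 1992-12-05.
Earlier of the two is 1992-12-05.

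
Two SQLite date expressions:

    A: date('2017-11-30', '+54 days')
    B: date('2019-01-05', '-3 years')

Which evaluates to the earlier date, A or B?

A = 2018-01-23.
B = 2016-01-05.
B is earlier.

B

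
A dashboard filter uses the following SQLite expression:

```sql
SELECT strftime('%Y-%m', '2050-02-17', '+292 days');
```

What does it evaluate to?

2050-12

First apply '+292 days': 2050-02-17 → 2050-12-06.
`%Y-%m` extracts the year-month: 2050-12.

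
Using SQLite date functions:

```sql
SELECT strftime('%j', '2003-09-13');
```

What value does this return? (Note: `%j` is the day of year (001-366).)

256

Day-of-year for 2003-09-13: days since 2003-01-01 inclusive = 256, zero-padded to 256.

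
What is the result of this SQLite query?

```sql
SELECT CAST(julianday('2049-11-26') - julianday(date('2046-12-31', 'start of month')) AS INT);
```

`start of month` rewinds 2046-12-31 to 2046-12-01.
30 days remain in December 2046 after the 1st (31 − 1).
Full months from January 2047 through October 2049 contribute their day counts.
Then 26 days into November 2049.
Total: 30 + 31 + 28 + 31 + 30 + 31 + 30 + 31 + 31 + 30 + 31 + 30 + 31 + 31 + 29 + 31 + 30 + 31 + 30 + 31 + 31 + 30 + 31 + 30 + 31 + 31 + 28 + 31 + 30 + 31 + 30 + 31 + 31 + 30 + 31 + 26 = 1091.

1091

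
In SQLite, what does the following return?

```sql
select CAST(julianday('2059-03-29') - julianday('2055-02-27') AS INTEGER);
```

1491

1 day remains in February 2055 after the 27th (28 − 27).
Full months from March 2055 through February 2059 contribute their day counts.
Then 29 days into March 2059.
Total: 1 + 31 + 30 + 31 + 30 + 31 + 31 + 30 + 31 + 30 + 31 + 31 + 29 + 31 + 30 + 31 + 30 + 31 + 31 + 30 + 31 + 30 + 31 + 31 + 28 + 31 + 30 + 31 + 30 + 31 + 31 + 30 + 31 + 30 + 31 + 31 + 28 + 31 + 30 + 31 + 30 + 31 + 31 + 30 + 31 + 30 + 31 + 31 + 28 + 29 = 1491.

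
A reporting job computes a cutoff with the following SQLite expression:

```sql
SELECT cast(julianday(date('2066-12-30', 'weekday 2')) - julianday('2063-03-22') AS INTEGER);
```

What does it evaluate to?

`weekday 2` advances to the next Tuesday; 2066-12-30 is a Thursday, so it moves forward to 2067-01-04.
9 days remain in March 2063 after the 22nd (31 − 22).
Full months from April 2063 through December 2066 contribute their day counts.
Then 4 days into January 2067.
Total: 9 + 30 + 31 + 30 + 31 + 31 + 30 + 31 + 30 + 31 + 31 + 29 + 31 + 30 + 31 + 30 + 31 + 31 + 30 + 31 + 30 + 31 + 31 + 28 + 31 + 30 + 31 + 30 + 31 + 31 + 30 + 31 + 30 + 31 + 31 + 28 + 31 + 30 + 31 + 30 + 31 + 31 + 30 + 31 + 30 + 31 + 4 = 1384.

1384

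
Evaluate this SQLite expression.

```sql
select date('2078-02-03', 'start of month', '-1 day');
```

2078-01-31

`start of month` rewinds 2078-02-03 to 2078-02-01.
Going back 1 day from 2078-02-01 reaches 2078-01-31 (last day of January, 31 days).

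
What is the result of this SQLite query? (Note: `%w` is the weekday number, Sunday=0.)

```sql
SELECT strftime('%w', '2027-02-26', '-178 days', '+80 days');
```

5

First apply '-178 days', '+80 days': 2027-02-26 → 2026-11-20.
2026-11-20 is a Friday; with Sunday=0 that is 5.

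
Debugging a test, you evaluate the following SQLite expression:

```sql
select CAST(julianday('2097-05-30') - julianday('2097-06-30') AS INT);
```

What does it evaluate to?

-31

1 day remains in May 2097 after the 30th (31 − 30).
Then 30 days into June 2097.
Total: 1 + 30 = 31.
The subtraction is earlier − later, so the result is −31 → -31.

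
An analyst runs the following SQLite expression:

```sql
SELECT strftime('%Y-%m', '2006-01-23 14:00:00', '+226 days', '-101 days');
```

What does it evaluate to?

First apply '+226 days', '-101 days': 2006-01-23 14:00:00 → 2006-05-28 14:00:00.
`%Y-%m` extracts the year-month: 2006-05.

2006-05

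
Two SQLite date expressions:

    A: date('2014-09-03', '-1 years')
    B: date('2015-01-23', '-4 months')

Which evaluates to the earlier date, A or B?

A

A = 2013-09-03.
B = 2014-09-23.
A is earlier.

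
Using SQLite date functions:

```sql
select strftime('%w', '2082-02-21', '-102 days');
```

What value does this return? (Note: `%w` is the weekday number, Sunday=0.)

First apply '-102 days': 2082-02-21 → 2081-11-11.
2081-11-11 is a Tuesday; with Sunday=0 that is 2.

2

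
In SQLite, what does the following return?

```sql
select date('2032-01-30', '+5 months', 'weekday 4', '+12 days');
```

Adding +5 months to 2032-01-30 gives 2032-06-30.
`weekday 4` advances to the next Thursday; 2032-06-30 is a Wednesday, so it moves forward to 2032-07-01.
Advancing 12 more days within July lands on 2032-07-13.

2032-07-13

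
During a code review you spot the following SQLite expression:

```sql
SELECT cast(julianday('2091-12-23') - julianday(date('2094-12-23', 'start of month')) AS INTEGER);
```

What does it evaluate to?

`start of month` rewinds 2094-12-23 to 2094-12-01.
8 days remain in December 2091 after the 23rd (31 − 23).
Full months from January 2092 through November 2094 contribute their day counts.
Then 1 day into December 2094.
Total: 8 + 31 + 29 + 31 + 30 + 31 + 30 + 31 + 31 + 30 + 31 + 30 + 31 + 31 + 28 + 31 + 30 + 31 + 30 + 31 + 31 + 30 + 31 + 30 + 31 + 31 + 28 + 31 + 30 + 31 + 30 + 31 + 31 + 30 + 31 + 30 + 1 = 1074.
The subtraction is earlier − later, so the result is −1074 → -1074.

-1074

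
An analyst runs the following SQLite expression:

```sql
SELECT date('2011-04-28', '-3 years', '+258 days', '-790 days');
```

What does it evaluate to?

Adding -3 years to 2011-04-28 gives 2008-04-28.
Applying '+258 days' to 2008-04-28: counting 258 days forward gives 2009-01-11.
Applying '-790 days' to 2009-01-11: counting 790 days back gives 2006-11-13.

2006-11-13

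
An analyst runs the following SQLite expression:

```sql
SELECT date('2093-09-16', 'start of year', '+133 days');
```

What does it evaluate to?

2093-05-14

`start of year` rewinds 2093-09-16 to 2093-01-01.
Applying '+133 days' to 2093-01-01: counting 133 days forward gives 2093-05-14.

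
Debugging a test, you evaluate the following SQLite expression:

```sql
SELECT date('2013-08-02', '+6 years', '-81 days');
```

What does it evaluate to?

2019-05-13

Adding +6 years to 2013-08-02 gives 2019-08-02.
Applying '-81 days' to 2019-08-02: counting 81 days back gives 2019-05-13.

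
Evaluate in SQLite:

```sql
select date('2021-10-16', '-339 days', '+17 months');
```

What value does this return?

2022-04-11

Applying '-339 days' to 2021-10-16: counting 339 days back gives 2020-11-11.
Adding +17 months to 2020-11-11 gives 2022-04-11.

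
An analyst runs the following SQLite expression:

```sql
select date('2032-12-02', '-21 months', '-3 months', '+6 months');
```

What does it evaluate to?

2031-06-02

Adding -21 months to 2032-12-02 gives 2031-03-02.
Adding -3 months to 2031-03-02 gives 2030-12-02.
Adding +6 months to 2030-12-02 gives 2031-06-02.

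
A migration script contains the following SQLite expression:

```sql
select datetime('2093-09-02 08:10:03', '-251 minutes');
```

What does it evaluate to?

2093-09-02 03:59:03

251 minutes = 4h 11m; -251 minutes from 2093-09-02 08:10:03 is 2093-09-02 03:59:03.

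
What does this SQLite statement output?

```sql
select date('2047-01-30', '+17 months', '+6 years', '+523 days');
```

2055-12-05

Adding +17 months to 2047-01-30 gives 2048-06-30.
Adding +6 years to 2048-06-30 gives 2054-06-30.
Applying '+523 days' to 2054-06-30: counting 523 days forward gives 2055-12-05.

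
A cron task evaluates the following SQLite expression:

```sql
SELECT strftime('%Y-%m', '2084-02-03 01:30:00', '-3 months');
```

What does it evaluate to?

2083-11

First apply '-3 months': 2084-02-03 01:30:00 → 2083-11-03 01:30:00.
`%Y-%m` extracts the year-month: 2083-11.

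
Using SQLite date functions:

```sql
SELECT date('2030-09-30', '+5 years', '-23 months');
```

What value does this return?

2033-10-30

Adding +5 years to 2030-09-30 gives 2035-09-30.
Adding -23 months to 2035-09-30 gives 2033-10-30.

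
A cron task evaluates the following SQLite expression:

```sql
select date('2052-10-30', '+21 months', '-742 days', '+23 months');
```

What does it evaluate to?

Adding +21 months to 2052-10-30 gives 2054-07-30.
Applying '-742 days' to 2054-07-30: counting 742 days back gives 2052-07-18.
Adding +23 months to 2052-07-18 gives 2054-06-18.

2054-06-18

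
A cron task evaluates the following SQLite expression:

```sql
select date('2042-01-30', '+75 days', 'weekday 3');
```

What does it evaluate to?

2042-04-16

Applying '+75 days' to 2042-01-30: counting 75 days forward gives 2042-04-15.
`weekday 3` advances to the next Wednesday; 2042-04-15 is a Tuesday, so it moves forward to 2042-04-16.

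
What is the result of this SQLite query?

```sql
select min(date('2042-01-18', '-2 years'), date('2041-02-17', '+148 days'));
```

date('2042-01-18', '-2 years') → 2040-01-18.
date('2041-02-17', '+148 days') → 2041-07-15.
Earlier of the two is 2040-01-18.

2040-01-18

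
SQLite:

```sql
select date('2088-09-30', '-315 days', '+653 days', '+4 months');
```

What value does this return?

2090-01-03

Applying '-315 days' to 2088-09-30: counting 315 days back gives 2087-11-20.
Applying '+653 days' to 2087-11-20: counting 653 days forward gives 2089-09-03.
Adding +4 months to 2089-09-03 gives 2090-01-03.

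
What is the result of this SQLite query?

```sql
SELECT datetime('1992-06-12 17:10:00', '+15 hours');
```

+15 hours from 1992-06-12 17:10:00 is 1992-06-13 08:10:00 (crosses midnight).

1992-06-13 08:10:00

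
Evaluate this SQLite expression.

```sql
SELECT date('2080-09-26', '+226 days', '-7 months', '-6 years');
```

Applying '+226 days' to 2080-09-26: counting 226 days forward gives 2081-05-10.
Adding -7 months to 2081-05-10 gives 2080-10-10.
Adding -6 years to 2080-10-10 gives 2074-10-10.

2074-10-10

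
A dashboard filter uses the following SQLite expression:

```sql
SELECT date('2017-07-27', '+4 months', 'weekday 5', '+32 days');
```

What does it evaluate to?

Adding +4 months to 2017-07-27 gives 2017-11-27.
`weekday 5` advances to the next Friday; 2017-11-27 is a Monday, so it moves forward to 2017-12-01.
December 2017 has 31 days; 30 remain after the 1st, so 31 days reach 2018-01-01.
Advancing 1 more day within January lands on 2018-01-02.

2018-01-02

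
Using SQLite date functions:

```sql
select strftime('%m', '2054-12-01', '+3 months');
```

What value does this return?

First apply '+3 months': 2054-12-01 → 2055-03-01.
`%m` extracts the 2-digit month (01-12): 03.

03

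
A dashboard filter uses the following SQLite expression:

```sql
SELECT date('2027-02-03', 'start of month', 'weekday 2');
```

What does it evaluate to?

2027-02-02

`start of month` rewinds 2027-02-03 to 2027-02-01.
`weekday 2` advances to the next Tuesday; 2027-02-01 is a Monday, so it moves forward to 2027-02-02.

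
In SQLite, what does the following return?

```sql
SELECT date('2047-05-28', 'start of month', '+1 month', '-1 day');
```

2047-05-31

`start of month` rewinds 2047-05-28 to 2047-05-01.
Adding +1 month to 2047-05-01 gives 2047-06-01.
Going back 1 day from 2047-06-01 reaches 2047-05-31 (last day of May, 31 days).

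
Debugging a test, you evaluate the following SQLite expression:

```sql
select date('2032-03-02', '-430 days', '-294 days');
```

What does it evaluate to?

2030-03-09

Applying '-430 days' to 2032-03-02: counting 430 days back gives 2030-12-28.
Applying '-294 days' to 2030-12-28: counting 294 days back gives 2030-03-09.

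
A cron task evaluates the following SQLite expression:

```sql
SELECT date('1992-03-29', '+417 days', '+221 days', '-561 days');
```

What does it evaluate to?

1992-06-14

Applying '+417 days' to 1992-03-29: counting 417 days forward gives 1993-05-20.
Applying '+221 days' to 1993-05-20: counting 221 days forward gives 1993-12-27.
Applying '-561 days' to 1993-12-27: counting 561 days back gives 1992-06-14.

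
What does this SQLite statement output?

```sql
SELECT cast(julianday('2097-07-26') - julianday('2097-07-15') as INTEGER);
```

Both dates are in July 2097: 26 − 15 = 11.

11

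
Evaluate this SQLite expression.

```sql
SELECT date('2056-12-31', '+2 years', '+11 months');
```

Adding +2 years to 2056-12-31 gives 2058-12-31.
Adding +11 months to 2058-12-31 targets 2059-11-31. November 2059 has only 30 days, so SQLite normalizes the 1-day overflow forward to 2059-12-01.

2059-12-01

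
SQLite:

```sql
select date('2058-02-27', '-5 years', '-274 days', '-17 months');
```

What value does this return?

Adding -5 years to 2058-02-27 gives 2053-02-27.
Applying '-274 days' to 2053-02-27: counting 274 days back gives 2052-05-29.
Adding -17 months to 2052-05-29 gives 2050-12-29.

2050-12-29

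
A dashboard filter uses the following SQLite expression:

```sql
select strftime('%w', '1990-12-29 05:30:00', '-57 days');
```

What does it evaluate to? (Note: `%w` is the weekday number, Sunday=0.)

First apply '-57 days': 1990-12-29 05:30:00 → 1990-11-02 05:30:00.
1990-11-02 is a Friday; with Sunday=0 that is 5.

5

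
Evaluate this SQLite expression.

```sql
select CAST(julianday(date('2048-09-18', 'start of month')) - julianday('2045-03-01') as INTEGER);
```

`start of month` rewinds 2048-09-18 to 2048-09-01.
30 days remain in March 2045 after the 1st (31 − 1).
Full months from April 2045 through August 2048 contribute their day counts.
Then 1 day into September 2048.
Total: 30 + 30 + 31 + 30 + 31 + 31 + 30 + 31 + 30 + 31 + 31 + 28 + 31 + 30 + 31 + 30 + 31 + 31 + 30 + 31 + 30 + 31 + 31 + 28 + 31 + 30 + 31 + 30 + 31 + 31 + 30 + 31 + 30 + 31 + 31 + 29 + 31 + 30 + 31 + 30 + 31 + 31 + 1 = 1280.

1280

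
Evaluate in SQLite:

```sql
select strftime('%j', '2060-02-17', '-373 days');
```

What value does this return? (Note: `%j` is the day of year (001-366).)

First apply '-373 days': 2060-02-17 → 2059-02-09.
Day-of-year for 2059-02-09: days since 2059-01-01 inclusive = 40, zero-padded to 040.

040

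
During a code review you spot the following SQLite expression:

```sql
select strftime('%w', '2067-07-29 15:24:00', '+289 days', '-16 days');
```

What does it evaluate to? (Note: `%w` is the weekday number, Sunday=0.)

5

First apply '+289 days', '-16 days': 2067-07-29 15:24:00 → 2068-04-27 15:24:00.
2068-04-27 is a Friday; with Sunday=0 that is 5.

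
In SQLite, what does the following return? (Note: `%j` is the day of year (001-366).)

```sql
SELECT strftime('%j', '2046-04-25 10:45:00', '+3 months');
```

206

First apply '+3 months': 2046-04-25 10:45:00 → 2046-07-25 10:45:00.
Day-of-year for 2046-07-25: days since 2046-01-01 inclusive = 206, zero-padded to 206.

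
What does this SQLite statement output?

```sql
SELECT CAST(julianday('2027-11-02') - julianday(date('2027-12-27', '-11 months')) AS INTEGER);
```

279

Adding -11 months to 2027-12-27 gives 2027-01-27.
4 days remain in January 2027 after the 27th (31 − 27).
Full months from February 2027 through October 2027 contribute their day counts.
Then 2 days into November 2027.
Total: 4 + 28 + 31 + 30 + 31 + 30 + 31 + 31 + 30 + 31 + 2 = 279.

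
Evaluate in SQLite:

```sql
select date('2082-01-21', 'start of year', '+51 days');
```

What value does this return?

`start of year` rewinds 2082-01-21 to 2082-01-01.
Applying '+51 days' to 2082-01-01: counting 51 days forward gives 2082-02-21.

2082-02-21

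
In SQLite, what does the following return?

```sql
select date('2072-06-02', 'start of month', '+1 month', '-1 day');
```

`start of month` rewinds 2072-06-02 to 2072-06-01.
Adding +1 month to 2072-06-01 gives 2072-07-01.
Going back 1 day from 2072-07-01 reaches 2072-06-30 (last day of June, 30 days).

2072-06-30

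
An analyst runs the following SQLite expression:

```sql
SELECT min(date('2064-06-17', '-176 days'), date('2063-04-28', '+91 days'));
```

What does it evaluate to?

date('2064-06-17', '-176 days') → 2063-12-24.
date('2063-04-28', '+91 days') → 2063-07-28.
Earlier of the two is 2063-07-28.

2063-07-28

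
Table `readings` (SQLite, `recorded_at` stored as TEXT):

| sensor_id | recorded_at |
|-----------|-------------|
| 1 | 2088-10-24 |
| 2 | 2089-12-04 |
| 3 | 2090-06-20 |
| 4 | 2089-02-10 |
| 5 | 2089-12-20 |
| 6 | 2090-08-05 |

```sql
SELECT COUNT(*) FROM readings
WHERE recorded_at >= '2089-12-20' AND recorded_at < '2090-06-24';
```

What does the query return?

Rows in [2089-12-20, 2090-06-24): 2090-06-20, 2089-12-20 → 2 rows.

2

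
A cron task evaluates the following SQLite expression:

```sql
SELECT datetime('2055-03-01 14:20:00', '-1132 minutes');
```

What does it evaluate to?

2055-02-28 19:28:00

1132 minutes = 18h 52m; -1132 minutes from 2055-03-01 14:20:00 is 2055-02-28 19:28:00 (crosses midnight).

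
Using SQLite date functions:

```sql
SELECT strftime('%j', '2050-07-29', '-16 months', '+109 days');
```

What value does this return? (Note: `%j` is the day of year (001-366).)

First apply '-16 months', '+109 days': 2050-07-29 → 2049-07-16.
Day-of-year for 2049-07-16: days since 2049-01-01 inclusive = 197, zero-padded to 197.

197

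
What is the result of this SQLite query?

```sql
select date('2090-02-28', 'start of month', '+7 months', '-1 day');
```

2090-08-31

`start of month` rewinds 2090-02-28 to 2090-02-01.
Adding +7 months to 2090-02-01 gives 2090-09-01.
Going back 1 day from 2090-09-01 reaches 2090-08-31 (last day of August, 31 days).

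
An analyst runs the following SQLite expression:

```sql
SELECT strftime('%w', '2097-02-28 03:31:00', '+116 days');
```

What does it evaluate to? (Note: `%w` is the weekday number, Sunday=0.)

First apply '+116 days': 2097-02-28 03:31:00 → 2097-06-24 03:31:00.
2097-06-24 is a Monday; with Sunday=0 that is 1.

1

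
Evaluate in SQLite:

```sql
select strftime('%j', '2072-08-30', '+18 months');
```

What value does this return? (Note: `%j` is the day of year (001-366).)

061

First apply '+18 months': 2072-08-30 → 2074-03-02.
Day-of-year for 2074-03-02: days since 2074-01-01 inclusive = 61, zero-padded to 061.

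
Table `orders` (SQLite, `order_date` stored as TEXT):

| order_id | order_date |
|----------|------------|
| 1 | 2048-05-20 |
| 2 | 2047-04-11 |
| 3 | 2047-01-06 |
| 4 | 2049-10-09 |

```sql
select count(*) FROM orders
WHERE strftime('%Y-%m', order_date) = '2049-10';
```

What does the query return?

1

Rows with year-month 2049-10: 2049-10-09 → 1.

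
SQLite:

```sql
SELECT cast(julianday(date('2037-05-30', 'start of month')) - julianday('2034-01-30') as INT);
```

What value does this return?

1187

`start of month` rewinds 2037-05-30 to 2037-05-01.
1 day remains in January 2034 after the 30th (31 − 30).
Full months from February 2034 through April 2037 contribute their day counts.
Then 1 day into May 2037.
Total: 1 + 28 + 31 + 30 + 31 + 30 + 31 + 31 + 30 + 31 + 30 + 31 + 31 + 28 + 31 + 30 + 31 + 30 + 31 + 31 + 30 + 31 + 30 + 31 + 31 + 29 + 31 + 30 + 31 + 30 + 31 + 31 + 30 + 31 + 30 + 31 + 31 + 28 + 31 + 30 + 1 = 1187.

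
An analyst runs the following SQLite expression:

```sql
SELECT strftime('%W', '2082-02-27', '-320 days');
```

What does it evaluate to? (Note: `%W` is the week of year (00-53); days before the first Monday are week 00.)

14

First apply '-320 days': 2082-02-27 → 2081-04-13.
2081-04-13 is a Sunday. SQLite's %W counts Mondays since the year started; the result is 14.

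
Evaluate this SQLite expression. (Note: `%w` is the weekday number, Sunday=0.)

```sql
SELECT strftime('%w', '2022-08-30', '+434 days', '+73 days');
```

First apply '+434 days', '+73 days': 2022-08-30 → 2024-01-19.
2024-01-19 is a Friday; with Sunday=0 that is 5.

5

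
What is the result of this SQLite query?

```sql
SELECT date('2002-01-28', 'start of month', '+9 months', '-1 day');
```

`start of month` rewinds 2002-01-28 to 2002-01-01.
Adding +9 months to 2002-01-01 gives 2002-10-01.
Going back 1 day from 2002-10-01 reaches 2002-09-30 (last day of September, 30 days).

2002-09-30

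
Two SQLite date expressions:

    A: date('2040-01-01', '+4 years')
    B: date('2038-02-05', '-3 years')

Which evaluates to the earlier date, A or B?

A = 2044-01-01.
B = 2035-02-05.
B is earlier.

B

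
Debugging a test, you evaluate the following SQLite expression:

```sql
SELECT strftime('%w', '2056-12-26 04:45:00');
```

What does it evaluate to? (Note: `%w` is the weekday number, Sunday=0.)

2056-12-26 is a Tuesday; with Sunday=0 that is 2.

2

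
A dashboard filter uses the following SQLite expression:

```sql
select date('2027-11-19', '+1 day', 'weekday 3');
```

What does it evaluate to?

2027-11-24

Advancing 1 more day within November lands on 2027-11-20.
`weekday 3` advances to the next Wednesday; 2027-11-20 is a Saturday, so it moves forward to 2027-11-24.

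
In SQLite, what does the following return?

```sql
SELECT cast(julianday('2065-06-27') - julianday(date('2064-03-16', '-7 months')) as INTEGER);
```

Adding -7 months to 2064-03-16 gives 2063-08-16.
15 days remain in August 2063 after the 16th (31 − 16).
Full months from September 2063 through May 2065 contribute their day counts.
Then 27 days into June 2065.
Total: 15 + 30 + 31 + 30 + 31 + 31 + 29 + 31 + 30 + 31 + 30 + 31 + 31 + 30 + 31 + 30 + 31 + 31 + 28 + 31 + 30 + 31 + 27 = 681.

681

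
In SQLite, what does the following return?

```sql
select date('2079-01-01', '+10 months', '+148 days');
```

Adding +10 months to 2079-01-01 gives 2079-11-01.
Applying '+148 days' to 2079-11-01: counting 148 days forward gives 2080-03-28.

2080-03-28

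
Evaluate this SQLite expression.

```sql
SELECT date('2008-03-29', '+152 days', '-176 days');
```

2008-03-05

Applying '+152 days' to 2008-03-29: counting 152 days forward gives 2008-08-28.
Applying '-176 days' to 2008-08-28: counting 176 days back gives 2008-03-05.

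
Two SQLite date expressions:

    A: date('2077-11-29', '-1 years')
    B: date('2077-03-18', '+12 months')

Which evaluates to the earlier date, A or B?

A = 2076-11-29.
B = 2078-03-18.
A is earlier.

A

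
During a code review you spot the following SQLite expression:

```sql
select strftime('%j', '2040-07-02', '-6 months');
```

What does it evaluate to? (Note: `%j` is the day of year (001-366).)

002

First apply '-6 months': 2040-07-02 → 2040-01-02.
Day-of-year for 2040-01-02: days since 2040-01-01 inclusive = 2, zero-padded to 002.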